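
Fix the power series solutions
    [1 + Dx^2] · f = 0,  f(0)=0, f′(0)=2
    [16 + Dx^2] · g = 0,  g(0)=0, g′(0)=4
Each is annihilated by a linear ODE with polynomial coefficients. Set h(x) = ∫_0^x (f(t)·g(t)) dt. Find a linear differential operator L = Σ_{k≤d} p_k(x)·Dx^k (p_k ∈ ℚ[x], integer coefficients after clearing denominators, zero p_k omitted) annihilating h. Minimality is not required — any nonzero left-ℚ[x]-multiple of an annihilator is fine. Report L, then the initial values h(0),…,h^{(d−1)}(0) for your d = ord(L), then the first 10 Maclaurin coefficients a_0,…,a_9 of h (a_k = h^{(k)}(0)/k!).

f: a_k = 0, 2, 0, -1/3, 0, 1/60, 0, -1/2520, 0, 1/181440, …
g: a_k = 0, 4, 0, -32/3, 0, 128/15, 0, -1024/315, 0, 2048/2835, …
Sym-product of L_f,L_g gives L₀ (≤ ord 4).
h=∫₀ˣh₀: take L = L₀·Dx.
L = 225·Dx + 34·Dx^3 + Dx^5  (order 5).
h: a_k = 0, 0, 0, 8/3, 0, -68/15, 0, 133/45, 0, -6001/5670, …
ICs: h(0) = 0, h′(0) = 0, h′′(0) = 0, h′′′(0) = 16, h′′′′(0) = 0.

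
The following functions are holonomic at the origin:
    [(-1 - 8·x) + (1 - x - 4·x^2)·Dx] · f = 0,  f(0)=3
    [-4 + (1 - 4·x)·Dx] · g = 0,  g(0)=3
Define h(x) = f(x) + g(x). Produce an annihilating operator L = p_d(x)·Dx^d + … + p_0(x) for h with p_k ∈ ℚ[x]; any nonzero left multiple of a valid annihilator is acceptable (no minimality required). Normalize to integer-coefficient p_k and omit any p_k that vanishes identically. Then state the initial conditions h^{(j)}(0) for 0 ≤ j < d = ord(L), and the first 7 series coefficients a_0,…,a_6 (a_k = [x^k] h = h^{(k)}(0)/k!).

f: a_k = 3, 3, 15, 27, 87, 195, 543, …
g: a_k = 3, 12, 48, 192, 768, 3072, 12288, …
h₀=f+g: left-lcm gives L₀, ord ≤ 2.
L = (8 - 288·x + 384·x^2 - 512·x^3) + (22 - 8·x - 288·x^2 + 640·x^3 - 1024·x^4)·Dx + (-3 + 23·x - 56·x^2 + 32·x^3 + 128·x^4 - 256·x^5)·Dx^2  (order 2).
h: a_k = 6, 15, 63, 219, 855, 3267, 12831, …
ICs: h(0) = 6, h′(0) = 15.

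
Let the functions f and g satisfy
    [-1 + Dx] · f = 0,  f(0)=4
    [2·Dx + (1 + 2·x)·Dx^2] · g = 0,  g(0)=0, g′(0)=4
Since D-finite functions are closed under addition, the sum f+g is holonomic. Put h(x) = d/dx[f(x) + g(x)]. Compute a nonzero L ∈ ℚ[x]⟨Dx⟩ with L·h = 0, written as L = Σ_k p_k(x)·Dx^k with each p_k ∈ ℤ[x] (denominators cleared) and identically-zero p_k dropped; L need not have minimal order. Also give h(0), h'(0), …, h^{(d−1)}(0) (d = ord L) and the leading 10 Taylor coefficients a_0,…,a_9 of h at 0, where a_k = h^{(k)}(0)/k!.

L = (-10 - 4·x) + (7 - 4·x - 4·x^2)·Dx + (3 + 8·x + 4·x^2)·Dx^2  (order 2).
h: a_k = 8, -4, 18, -94/3, 385/6, -3839/30, 46081/180, -645119/1260, 10321921/10080, -185794559/90720, …
ICs: h(0) = 8, h′(0) = -4.

f: a_k = 4, 4, 2, 2/3, 1/6, 1/30, 1/180, 1/1260, 1/10080, 1/90720, …
g: a_k = 0, 4, -4, 16/3, -8, 64/5, -64/3, 256/7, -64, 1024/9, …
Sum ⇒ L₀ = lclm(L_f,L_g) in ℚ(x)⟨Dx⟩.
Differentiate: ansatz ord ≤ ord L₀ ⇒ L.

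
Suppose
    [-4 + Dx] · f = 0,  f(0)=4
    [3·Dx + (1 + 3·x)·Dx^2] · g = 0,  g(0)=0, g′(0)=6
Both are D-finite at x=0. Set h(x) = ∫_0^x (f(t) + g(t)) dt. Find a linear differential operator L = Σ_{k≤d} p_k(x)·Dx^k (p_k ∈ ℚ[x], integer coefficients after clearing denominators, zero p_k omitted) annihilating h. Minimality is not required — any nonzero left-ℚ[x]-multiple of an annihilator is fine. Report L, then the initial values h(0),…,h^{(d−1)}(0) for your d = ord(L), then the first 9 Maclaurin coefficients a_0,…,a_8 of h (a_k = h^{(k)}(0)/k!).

f: a_k = 4, 16, 32, 128/3, 128/3, 512/15, 1024/45, 4096/315, 2048/315, …
g: a_k = 0, 6, -9, 18, -81/2, 486/5, -243, 4374/7, -6561/4, …
f+g: L₀ = lclm(L_f,L_g), ord ≤ 1+2.
h=∫₀ˣh₀: take L = L₀·Dx.
L = (-120 - 144·x)·Dx^2 + (2 - 96·x - 144·x^2)·Dx^3 + (7 + 33·x + 36·x^2)·Dx^4  (order 4).
h: a_k = 0, 4, 11, 23/3, 91/6, 13/30, 197/9, -9911/315, 100463/1260, …
ICs: h(0) = 0, h′(0) = 4, h′′(0) = 22, h′′′(0) = 46.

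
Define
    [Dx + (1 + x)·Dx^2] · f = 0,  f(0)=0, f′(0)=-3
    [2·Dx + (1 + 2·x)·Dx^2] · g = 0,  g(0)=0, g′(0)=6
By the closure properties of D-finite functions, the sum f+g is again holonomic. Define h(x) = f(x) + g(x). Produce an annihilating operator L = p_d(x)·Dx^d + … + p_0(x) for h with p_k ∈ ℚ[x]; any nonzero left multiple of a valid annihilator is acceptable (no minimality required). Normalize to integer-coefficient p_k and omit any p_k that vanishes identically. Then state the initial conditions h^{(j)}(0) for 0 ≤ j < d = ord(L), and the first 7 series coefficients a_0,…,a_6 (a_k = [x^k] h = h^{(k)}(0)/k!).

L = 4·Dx + (6 + 8·x)·Dx^2 + (1 + 3·x + 2·x^2)·Dx^3  (order 3).
h: a_k = 0, 3, -9/2, 7, -45/4, 93/5, -63/2, …
ICs: h(0) = 0, h′(0) = 3, h′′(0) = -9.

f: a_k = 0, -3, 3/2, -1, 3/4, -3/5, 1/2, …
g: a_k = 0, 6, -6, 8, -12, 96/5, -32, …
h₀=f+g: left-lcm gives L₀, ord ≤ 4.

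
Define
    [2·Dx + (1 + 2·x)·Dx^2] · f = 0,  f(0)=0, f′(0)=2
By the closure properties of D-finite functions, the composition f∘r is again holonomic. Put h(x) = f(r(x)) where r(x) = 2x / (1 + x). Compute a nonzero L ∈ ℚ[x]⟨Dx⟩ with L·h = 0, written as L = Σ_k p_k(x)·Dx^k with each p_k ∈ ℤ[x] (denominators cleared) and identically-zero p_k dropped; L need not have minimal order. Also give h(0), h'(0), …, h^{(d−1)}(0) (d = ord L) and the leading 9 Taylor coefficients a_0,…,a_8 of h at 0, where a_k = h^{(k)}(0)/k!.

f: a_k = 0, 2, -2, 8/3, -4, 32/5, -32/3, 128/7, -32, …
h₀=f(r): pull back L_f along r ⇒ L₀.
L = (6 + 10·x)·Dx + (1 + 6·x + 5·x^2)·Dx^2  (order 2).
h: a_k = 0, 4, -12, 124/3, -156, 3124/5, -2604, 78124/7, -48828, …
ICs: h(0) = 0, h′(0) = 4.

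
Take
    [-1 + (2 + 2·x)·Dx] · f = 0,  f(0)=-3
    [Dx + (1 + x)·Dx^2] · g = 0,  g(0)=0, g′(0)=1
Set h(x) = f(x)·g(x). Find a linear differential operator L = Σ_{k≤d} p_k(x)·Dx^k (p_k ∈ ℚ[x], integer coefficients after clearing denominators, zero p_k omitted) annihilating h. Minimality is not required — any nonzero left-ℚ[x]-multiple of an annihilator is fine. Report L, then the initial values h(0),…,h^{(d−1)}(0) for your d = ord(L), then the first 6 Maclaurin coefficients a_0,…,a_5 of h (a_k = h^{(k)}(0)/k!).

L = 1 + (4 + 8·x + 4·x^2)·Dx^2  (order 2).
h: a_k = 0, -3, 0, 1/8, -1/8, 71/640, …
ICs: h(0) = 0, h′(0) = -3.

f: a_k = -3, -3/2, 3/8, -3/16, 15/128, -21/256, …
g: a_k = 0, 1, -1/2, 1/3, -1/4, 1/5, …
h₀=f·g: eliminate ⇒ L₀, order ≤ 1·2.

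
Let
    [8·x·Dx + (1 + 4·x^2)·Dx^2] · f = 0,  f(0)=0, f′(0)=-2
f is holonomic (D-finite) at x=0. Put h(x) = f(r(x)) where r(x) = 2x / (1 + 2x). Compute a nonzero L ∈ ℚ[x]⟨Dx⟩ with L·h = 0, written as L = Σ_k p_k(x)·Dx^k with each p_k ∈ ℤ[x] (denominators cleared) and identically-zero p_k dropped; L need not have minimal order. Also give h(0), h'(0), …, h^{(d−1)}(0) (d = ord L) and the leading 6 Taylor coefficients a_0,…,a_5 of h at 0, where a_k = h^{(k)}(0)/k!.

f: a_k = 0, -2, 0, 8/3, 0, -32/5, …
f∘r: x↦r, Dx↦Dx/r' in L_f ⇒ L₀.
L = (4 + 40·x)·Dx + (1 + 4·x + 20·x^2)·Dx^2  (order 2).
h: a_k = 0, -4, 8, 16/3, -96, 1216/5, …
ICs: h(0) = 0, h′(0) = -4.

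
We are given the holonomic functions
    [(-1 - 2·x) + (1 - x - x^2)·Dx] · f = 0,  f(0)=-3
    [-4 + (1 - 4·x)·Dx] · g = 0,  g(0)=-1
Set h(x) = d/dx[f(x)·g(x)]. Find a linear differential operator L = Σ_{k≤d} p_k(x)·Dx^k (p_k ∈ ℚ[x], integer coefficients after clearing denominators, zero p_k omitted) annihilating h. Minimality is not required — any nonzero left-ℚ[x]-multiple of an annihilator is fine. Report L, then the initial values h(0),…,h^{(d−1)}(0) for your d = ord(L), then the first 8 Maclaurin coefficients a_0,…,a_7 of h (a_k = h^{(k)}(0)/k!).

L = (44 - 114·x - 66·x^2 + 192·x^3 + 192·x^4) + (-5 + 31·x - 33·x^2 - 62·x^3 + 60·x^4 + 48·x^5)·Dx  (order 1).
h: a_k = 15, 132, 819, 4428, 22260, 107082, 500157, 2287248, …
ICs: h(0) = 15.

f: a_k = -3, -3, -6, -9, -15, -24, -39, -63, …
g: a_k = -1, -4, -16, -64, -256, -1024, -4096, -16384, …
Product ⇒ symmetric product L₀, ord ≤ 1.
h₀' ⇒ L via d/dx closure of L₀.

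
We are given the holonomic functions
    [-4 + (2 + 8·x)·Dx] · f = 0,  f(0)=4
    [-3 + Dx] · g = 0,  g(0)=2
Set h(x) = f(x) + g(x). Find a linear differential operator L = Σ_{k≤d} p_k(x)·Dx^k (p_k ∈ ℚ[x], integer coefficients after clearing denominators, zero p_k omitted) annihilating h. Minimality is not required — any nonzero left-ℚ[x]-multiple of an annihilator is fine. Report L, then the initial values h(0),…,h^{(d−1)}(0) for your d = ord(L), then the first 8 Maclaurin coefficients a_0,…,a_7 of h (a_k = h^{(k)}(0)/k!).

L = (30 + 72·x) + (-13 - 72·x - 144·x^2)·Dx + (1 + 16·x + 48·x^2)·Dx^2  (order 2).
h: a_k = 6, 14, 1, 25, -133/4, 2321/20, -13359/40, 295923/280, …
ICs: h(0) = 6, h′(0) = 14.

f: a_k = 4, 8, -8, 16, -40, 112, -336, 1056, …
g: a_k = 2, 6, 9, 9, 27/4, 81/20, 81/40, 243/280, …
L₀ := lclm(L_f,L_g); ord L₀ ≤ 1+1.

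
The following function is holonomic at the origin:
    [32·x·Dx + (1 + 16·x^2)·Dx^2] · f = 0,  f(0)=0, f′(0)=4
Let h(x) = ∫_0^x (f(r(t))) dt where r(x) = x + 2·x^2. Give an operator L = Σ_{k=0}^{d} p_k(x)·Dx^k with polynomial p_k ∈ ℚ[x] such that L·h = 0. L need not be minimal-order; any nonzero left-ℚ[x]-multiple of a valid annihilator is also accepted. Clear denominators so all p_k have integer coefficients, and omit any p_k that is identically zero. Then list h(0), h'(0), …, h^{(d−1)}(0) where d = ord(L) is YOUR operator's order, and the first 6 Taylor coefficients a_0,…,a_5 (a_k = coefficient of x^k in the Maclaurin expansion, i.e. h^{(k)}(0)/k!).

L = (-4 + 32·x + 256·x^2 + 768·x^3 + 768·x^4)·Dx^2 + (1 + 4·x + 16·x^2 + 128·x^3 + 320·x^4 + 256·x^5)·Dx^3  (order 3).
h: a_k = 0, 0, 2, 8/3, -16/3, -128/5, …
ICs: h(0) = 0, h′(0) = 0, h′′(0) = 4.

f: a_k = 0, 4, 0, -64/3, 0, 1024/5, …
f∘r: x↦r, Dx↦Dx/r' in L_f ⇒ L₀.
h=∫h₀ ⇒ L = L₀·Dx.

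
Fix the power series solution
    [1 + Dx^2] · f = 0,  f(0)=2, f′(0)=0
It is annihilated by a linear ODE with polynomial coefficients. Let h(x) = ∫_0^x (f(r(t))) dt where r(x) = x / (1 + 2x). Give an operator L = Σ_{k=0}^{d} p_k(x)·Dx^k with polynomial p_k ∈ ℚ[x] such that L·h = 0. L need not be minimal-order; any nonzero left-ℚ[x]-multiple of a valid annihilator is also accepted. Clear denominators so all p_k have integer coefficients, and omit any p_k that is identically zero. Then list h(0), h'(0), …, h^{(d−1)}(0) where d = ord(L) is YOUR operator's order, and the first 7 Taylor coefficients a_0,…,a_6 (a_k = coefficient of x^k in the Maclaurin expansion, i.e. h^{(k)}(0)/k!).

f: a_k = 2, 0, -1, 0, 1/12, 0, -1/360, …
L₀ from L_f via x↦r, Dx↦r'^{-1}Dx.
∫: right-multiply L₀ by Dx.
L = Dx + (4 + 24·x + 48·x^2 + 32·x^3)·Dx^2 + (1 + 8·x + 24·x^2 + 32·x^3 + 16·x^4)·Dx^3  (order 3).
h: a_k = 0, 2, 0, -1/3, 1, -143/60, 47/9, …
ICs: h(0) = 0, h′(0) = 2, h′′(0) = 0.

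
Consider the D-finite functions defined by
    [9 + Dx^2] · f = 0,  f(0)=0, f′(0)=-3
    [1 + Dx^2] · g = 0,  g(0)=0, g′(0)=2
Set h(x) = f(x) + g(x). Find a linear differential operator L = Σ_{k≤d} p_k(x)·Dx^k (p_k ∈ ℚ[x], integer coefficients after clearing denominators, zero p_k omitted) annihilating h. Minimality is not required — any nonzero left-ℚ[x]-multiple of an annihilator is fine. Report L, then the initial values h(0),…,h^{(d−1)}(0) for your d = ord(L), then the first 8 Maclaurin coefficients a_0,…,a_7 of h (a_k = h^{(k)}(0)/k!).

L = 9 + 10·Dx^2 + Dx^4  (order 4).
h: a_k = 0, -1, 0, 25/6, 0, -241/120, 0, 437/1008, …
ICs: h(0) = 0, h′(0) = -1, h′′(0) = 0, h′′′(0) = 25.

f: a_k = 0, -3, 0, 9/2, 0, -81/40, 0, 243/560, …
g: a_k = 0, 2, 0, -1/3, 0, 1/60, 0, -1/2520, …
h₀=f+g: left-lcm gives L₀, ord ≤ 4.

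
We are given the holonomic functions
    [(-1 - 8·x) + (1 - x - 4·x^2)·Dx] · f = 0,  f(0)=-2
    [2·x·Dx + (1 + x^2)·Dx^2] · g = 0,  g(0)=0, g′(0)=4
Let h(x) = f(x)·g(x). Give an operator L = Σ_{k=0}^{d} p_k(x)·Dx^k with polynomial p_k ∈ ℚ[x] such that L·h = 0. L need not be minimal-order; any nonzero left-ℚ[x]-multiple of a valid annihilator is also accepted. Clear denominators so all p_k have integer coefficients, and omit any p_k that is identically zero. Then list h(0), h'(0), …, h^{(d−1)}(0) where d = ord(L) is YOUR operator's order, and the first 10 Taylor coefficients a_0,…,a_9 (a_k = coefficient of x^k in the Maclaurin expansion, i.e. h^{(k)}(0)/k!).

f: a_k = -2, -2, -10, -18, -58, -130, -362, -882, -2330, -5858, …
g: a_k = 0, 4, 0, -4/3, 0, 4/5, 0, -4/7, 0, 4/9, …
f·g: L₀ = L_f ⊗_s L_g, ord ≤ 1·2.
L = (8 + 2·x + 24·x^2) + (2 + 14·x + 4·x^2 + 24·x^3)·Dx + (-1 + x + 3·x^2 + x^3 + 4·x^4)·Dx^2  (order 2).
h: a_k = 0, -8, -8, -112/3, -208/3, -3304/15, -2488/5, -28928/21, -353632/105, -2796856/315, …
ICs: h(0) = 0, h′(0) = -8.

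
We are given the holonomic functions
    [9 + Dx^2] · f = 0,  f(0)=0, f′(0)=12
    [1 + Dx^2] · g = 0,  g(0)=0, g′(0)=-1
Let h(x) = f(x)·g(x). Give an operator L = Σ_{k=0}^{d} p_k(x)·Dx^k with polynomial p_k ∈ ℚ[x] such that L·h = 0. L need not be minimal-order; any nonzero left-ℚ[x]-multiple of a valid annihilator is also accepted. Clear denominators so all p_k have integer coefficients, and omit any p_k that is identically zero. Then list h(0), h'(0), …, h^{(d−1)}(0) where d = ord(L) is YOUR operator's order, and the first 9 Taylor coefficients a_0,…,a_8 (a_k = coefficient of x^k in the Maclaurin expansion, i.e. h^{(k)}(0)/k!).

L = 64 + 20·Dx^2 + Dx^4  (order 4).
h: a_k = 0, 0, -12, 0, 20, 0, -56/5, 0, 68/21, …
ICs: h(0) = 0, h′(0) = 0, h′′(0) = -24, h′′′(0) = 0.

f: a_k = 0, 12, 0, -18, 0, 81/10, 0, -243/140, 0, …
g: a_k = 0, -1, 0, 1/6, 0, -1/120, 0, 1/5040, 0, …
L₀ := L_f ⊗_s L_g (sym. prod.), ord ≤ 4.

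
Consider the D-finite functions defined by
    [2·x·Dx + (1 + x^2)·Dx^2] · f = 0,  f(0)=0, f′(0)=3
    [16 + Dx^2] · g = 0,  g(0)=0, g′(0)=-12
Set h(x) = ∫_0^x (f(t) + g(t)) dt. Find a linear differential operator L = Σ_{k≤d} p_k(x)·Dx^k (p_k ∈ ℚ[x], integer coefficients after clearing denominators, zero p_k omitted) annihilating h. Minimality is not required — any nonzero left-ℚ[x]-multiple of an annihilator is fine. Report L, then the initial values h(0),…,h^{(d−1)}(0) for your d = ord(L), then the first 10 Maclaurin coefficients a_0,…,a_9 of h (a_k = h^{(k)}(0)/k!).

f: a_k = 0, 3, 0, -1, 0, 3/5, 0, -3/7, 0, 1/3, …
g: a_k = 0, -12, 0, 32, 0, -128/5, 0, 1024/105, 0, -2048/945, …
h₀=f+g: left-lcm gives L₀, ord ≤ 4.
h=∫h₀ ⇒ L = L₀·Dx.
L = (64·x + 704·x^3 + 256·x^5)·Dx^2 + (112 + 416·x^2 + 432·x^4 + 128·x^6)·Dx^3 + (4·x + 44·x^3 + 16·x^5)·Dx^4 + (7 + 26·x^2 + 27·x^4 + 8·x^6)·Dx^5  (order 5).
h: a_k = 0, 0, -9/2, 0, 31/4, 0, -25/6, 0, 979/840, 0, …
ICs: h(0) = 0, h′(0) = 0, h′′(0) = -9, h′′′(0) = 0, h′′′′(0) = 186.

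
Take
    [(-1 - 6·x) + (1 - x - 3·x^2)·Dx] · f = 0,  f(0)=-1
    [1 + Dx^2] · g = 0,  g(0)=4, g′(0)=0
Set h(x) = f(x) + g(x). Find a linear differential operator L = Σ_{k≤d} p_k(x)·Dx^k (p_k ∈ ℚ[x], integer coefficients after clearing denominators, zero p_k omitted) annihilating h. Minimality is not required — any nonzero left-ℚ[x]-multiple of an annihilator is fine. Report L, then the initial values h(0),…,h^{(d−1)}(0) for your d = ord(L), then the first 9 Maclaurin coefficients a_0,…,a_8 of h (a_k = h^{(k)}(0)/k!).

f: a_k = -1, -1, -4, -7, -19, -40, -97, -217, -508, …
g: a_k = 4, 0, -2, 0, 1/6, 0, -1/180, 0, 1/10080, …
f+g: L₀ = lclm(L_f,L_g), ord ≤ 1+2.
L = (43 + 292·x + 307·x^2 + 624·x^3 + 45·x^4 + 54·x^5) + (-9 - 7·x - 6·x^2 + 91·x^3 + 144·x^4 + 27·x^5 + 27·x^6)·Dx + (43 + 292·x + 307·x^2 + 624·x^3 + 45·x^4 + 54·x^5)·Dx^2 + (-9 - 7·x - 6·x^2 + 91·x^3 + 144·x^4 + 27·x^5 + 27·x^6)·Dx^3  (order 3).
h: a_k = 3, -1, -6, -7, -113/6, -40, -17461/180, -217, -5120639/10080, …
ICs: h(0) = 3, h′(0) = -1, h′′(0) = -12.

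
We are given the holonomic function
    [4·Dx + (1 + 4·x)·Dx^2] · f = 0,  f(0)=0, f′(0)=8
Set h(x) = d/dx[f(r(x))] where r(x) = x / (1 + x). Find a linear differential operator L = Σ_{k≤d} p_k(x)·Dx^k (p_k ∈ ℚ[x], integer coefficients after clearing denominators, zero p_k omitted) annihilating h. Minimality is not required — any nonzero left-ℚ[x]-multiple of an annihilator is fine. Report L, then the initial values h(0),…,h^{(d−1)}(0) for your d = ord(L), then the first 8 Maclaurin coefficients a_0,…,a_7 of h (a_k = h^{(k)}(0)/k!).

f: a_k = 0, 8, -16, 128/3, -128, 2048/5, -4096/3, 32768/7, …
Substitute x→r, Dx→(1/r')Dx; clear ⇒ L₀.
Differentiate: ansatz ord ≤ ord L₀ ⇒ L.
L = (6 + 10·x) + (1 + 6·x + 5·x^2)·Dx  (order 1).
h: a_k = 8, -48, 248, -1248, 6248, -31248, 156248, -781248, …
ICs: h(0) = 8.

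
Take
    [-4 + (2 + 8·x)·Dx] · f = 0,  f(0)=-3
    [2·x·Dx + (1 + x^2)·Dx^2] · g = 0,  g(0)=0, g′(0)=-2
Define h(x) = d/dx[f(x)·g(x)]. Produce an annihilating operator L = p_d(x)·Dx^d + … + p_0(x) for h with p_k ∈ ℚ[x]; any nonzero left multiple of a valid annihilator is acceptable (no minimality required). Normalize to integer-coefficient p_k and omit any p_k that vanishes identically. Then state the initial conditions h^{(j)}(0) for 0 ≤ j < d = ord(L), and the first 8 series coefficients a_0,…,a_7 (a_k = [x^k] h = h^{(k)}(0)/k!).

L = (-10 + 40·x + 98·x^2 - 24·x^3 - 12·x^4) + (13 + 66·x + 117·x^2 + 226·x^3 - 84·x^4 - 48·x^5)·Dx + (3 + 23·x + 42·x^2 - x^3 + 23·x^4 - 24·x^5 - 16·x^6)·Dx^2  (order 2).
h: a_k = 6, 24, -42, 80, -274, 4872/5, -17054/5, 428704/35, …
ICs: h(0) = 6, h′(0) = 24.

f: a_k = -3, -6, 6, -12, 30, -84, 252, -792, …
g: a_k = 0, -2, 0, 2/3, 0, -2/5, 0, 2/7, …
h₀=f·g: eliminate ⇒ L₀, order ≤ 1·2.
Differentiate: ansatz ord ≤ ord L₀ ⇒ L.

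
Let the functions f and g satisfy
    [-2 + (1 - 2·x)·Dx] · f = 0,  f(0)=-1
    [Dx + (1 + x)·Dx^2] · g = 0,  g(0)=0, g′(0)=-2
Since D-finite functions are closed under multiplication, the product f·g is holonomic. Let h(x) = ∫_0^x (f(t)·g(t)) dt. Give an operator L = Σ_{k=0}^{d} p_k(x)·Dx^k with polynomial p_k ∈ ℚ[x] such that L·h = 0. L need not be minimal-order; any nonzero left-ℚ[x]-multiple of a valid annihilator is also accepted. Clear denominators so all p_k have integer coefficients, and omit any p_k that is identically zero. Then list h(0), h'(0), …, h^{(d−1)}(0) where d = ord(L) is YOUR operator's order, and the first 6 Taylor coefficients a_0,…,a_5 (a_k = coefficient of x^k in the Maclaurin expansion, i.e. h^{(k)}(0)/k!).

L = 2·Dx + (3 + 6·x)·Dx^2 + (-1 + x + 2·x^2)·Dx^3  (order 3).
h: a_k = 0, 0, 1, 1, 5/3, 77/30, …
ICs: h(0) = 0, h′(0) = 0, h′′(0) = 2.

f: a_k = -1, -2, -4, -8, -16, -32, …
g: a_k = 0, -2, 1, -2/3, 1/2, -2/5, …
L₀ := L_f ⊗_s L_g (sym. prod.), ord ≤ 2.
h=∫h₀ ⇒ L = L₀·Dx.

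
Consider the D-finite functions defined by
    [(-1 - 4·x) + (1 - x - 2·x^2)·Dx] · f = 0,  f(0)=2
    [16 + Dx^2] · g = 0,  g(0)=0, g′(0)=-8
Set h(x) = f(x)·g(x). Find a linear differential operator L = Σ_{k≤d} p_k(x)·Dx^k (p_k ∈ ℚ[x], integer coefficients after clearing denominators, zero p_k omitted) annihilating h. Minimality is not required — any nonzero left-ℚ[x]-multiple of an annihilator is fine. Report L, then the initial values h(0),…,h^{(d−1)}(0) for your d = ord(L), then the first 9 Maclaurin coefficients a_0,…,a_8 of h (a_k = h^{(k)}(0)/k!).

f: a_k = 2, 2, 6, 10, 22, 42, 86, 170, 342, …
g: a_k = 0, -8, 0, 64/3, 0, -256/15, 0, 2048/315, 0, …
Product ⇒ symmetric product L₀, ord ≤ 2.
L = (-12 + 16·x + 32·x^2) + (2 + 8·x)·Dx + (-1 + x + 2·x^2)·Dx^2  (order 2).
h: a_k = 0, -16, -16, -16/3, -112/3, -1232/15, -784/5, -19408/63, -195824/315, …
ICs: h(0) = 0, h′(0) = -16.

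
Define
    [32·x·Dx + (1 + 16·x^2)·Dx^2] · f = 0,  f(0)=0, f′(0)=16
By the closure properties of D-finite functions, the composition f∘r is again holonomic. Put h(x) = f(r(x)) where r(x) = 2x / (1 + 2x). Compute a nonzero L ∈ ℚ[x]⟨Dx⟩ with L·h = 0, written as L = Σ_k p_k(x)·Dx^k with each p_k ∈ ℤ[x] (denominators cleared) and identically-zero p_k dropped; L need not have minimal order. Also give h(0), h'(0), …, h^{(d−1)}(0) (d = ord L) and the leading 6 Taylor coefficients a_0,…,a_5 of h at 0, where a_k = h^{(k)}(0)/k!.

L = (4 + 136·x)·Dx + (1 + 4·x + 68·x^2)·Dx^2  (order 2).
h: a_k = 0, 32, -64, -1664/3, 3840, 51712/5, …
ICs: h(0) = 0, h′(0) = 32.

f: a_k = 0, 16, 0, -256/3, 0, 4096/5, …
f∘r: x↦r, Dx↦Dx/r' in L_f ⇒ L₀.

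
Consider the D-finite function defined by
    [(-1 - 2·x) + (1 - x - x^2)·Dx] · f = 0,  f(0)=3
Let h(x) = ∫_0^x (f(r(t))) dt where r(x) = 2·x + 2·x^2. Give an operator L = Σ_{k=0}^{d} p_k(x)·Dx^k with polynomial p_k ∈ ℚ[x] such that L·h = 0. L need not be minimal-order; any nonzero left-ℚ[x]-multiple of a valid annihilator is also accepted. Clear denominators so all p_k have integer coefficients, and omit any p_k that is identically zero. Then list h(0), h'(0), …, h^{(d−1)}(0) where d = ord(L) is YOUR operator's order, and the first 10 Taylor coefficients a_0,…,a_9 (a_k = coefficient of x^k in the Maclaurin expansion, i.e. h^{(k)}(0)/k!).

f: a_k = 3, 3, 6, 9, 15, 24, 39, 63, 102, 165, …
L₀ from L_f via x↦r, Dx↦r'^{-1}Dx.
h=∫h₀ ⇒ L = L₀·Dx.
L = (2 + 12·x + 24·x^2 + 16·x^3)·Dx + (-1 + 2·x + 6·x^2 + 8·x^3 + 4·x^4)·Dx^2  (order 2).
h: a_k = 0, 3, 3, 10, 30, 96, 324, 7848/7, 3960, 42640/3, …
ICs: h(0) = 0, h′(0) = 3.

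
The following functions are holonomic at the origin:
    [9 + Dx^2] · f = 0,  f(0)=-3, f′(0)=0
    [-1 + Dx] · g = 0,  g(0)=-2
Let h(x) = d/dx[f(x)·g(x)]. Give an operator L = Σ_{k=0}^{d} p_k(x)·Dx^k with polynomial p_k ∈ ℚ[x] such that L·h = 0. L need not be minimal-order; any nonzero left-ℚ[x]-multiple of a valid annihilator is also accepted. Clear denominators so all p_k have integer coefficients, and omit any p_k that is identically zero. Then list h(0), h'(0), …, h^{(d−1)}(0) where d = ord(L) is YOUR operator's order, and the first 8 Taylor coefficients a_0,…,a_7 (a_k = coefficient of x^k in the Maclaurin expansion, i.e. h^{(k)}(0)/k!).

f: a_k = -3, 0, 27/2, 0, -81/8, 0, 243/80, 0, …
g: a_k = -2, -2, -1, -1/3, -1/12, -1/60, -1/360, -1/2520, …
f·g: L₀ = L_f ⊗_s L_g, ord ≤ 2·1.
Differentiate: ansatz ord ≤ ord L₀ ⇒ L.
L = 10 - 2·Dx + Dx^2  (order 2).
h: a_k = 6, -48, -78, 28, 79, 88/5, -307/15, -1054/105, …
ICs: h(0) = 6, h′(0) = -48.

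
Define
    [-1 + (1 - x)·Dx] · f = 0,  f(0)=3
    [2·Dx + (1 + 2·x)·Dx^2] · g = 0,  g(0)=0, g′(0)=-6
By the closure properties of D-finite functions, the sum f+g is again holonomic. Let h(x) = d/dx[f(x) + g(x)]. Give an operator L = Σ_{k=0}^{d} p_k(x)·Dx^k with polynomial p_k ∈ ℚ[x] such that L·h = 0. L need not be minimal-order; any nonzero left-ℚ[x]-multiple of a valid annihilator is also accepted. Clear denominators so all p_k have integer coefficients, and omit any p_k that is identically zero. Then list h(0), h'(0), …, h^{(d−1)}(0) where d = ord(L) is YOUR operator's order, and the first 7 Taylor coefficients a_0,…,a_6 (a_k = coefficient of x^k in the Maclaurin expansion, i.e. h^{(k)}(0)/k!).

L = (14 + 4·x) + (-1 + 20·x + 8·x^2)·Dx + (-2 - 3·x + 3·x^2 + 2·x^3)·Dx^2  (order 2).
h: a_k = -3, 18, -15, 60, -81, 210, -363, …
ICs: h(0) = -3, h′(0) = 18.

f: a_k = 3, 3, 3, 3, 3, 3, 3, …
g: a_k = 0, -6, 6, -8, 12, -96/5, 32, …
Weyl lclm of L_f,L_g ⇒ L₀ (ord ≤ 3).
Derive L from L₀ (diff closure).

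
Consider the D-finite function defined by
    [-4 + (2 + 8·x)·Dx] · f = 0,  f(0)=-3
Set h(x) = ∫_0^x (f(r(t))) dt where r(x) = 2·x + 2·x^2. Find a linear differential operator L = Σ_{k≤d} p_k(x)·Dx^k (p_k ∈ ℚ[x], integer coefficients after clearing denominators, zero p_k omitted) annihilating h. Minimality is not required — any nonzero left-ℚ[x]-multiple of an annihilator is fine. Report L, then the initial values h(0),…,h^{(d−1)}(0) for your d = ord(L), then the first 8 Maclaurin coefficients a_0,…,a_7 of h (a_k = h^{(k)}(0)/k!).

f: a_k = -3, -6, 6, -12, 30, -84, 252, -792, …
Change of var in L_f (x↦r) gives L₀.
Integrate: L := L₀·Dx.
L = (-4 - 8·x)·Dx + (1 + 8·x + 8·x^2)·Dx^2  (order 2).
h: a_k = 0, -3, -6, 4, -12, 216/5, -176, 5472/7, …
ICs: h(0) = 0, h′(0) = -3.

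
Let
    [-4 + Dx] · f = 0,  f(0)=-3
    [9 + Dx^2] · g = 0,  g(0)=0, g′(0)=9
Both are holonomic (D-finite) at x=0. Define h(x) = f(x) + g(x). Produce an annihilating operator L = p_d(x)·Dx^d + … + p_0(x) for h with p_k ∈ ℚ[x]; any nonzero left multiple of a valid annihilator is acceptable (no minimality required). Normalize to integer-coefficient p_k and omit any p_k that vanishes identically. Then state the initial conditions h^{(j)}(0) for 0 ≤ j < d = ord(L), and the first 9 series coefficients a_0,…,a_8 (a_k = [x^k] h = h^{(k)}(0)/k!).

L = -36 + 9·Dx - 4·Dx^2 + Dx^3  (order 3).
h: a_k = -3, -3, -24, -91/2, -32, -781/40, -256/15, -2653/240, -512/105, …
ICs: h(0) = -3, h′(0) = -3, h′′(0) = -48.

f: a_k = -3, -12, -24, -32, -32, -128/5, -256/15, -1024/105, -512/105, …
g: a_k = 0, 9, 0, -27/2, 0, 243/40, 0, -729/560, 0, …
f+g: L₀ = lclm(L_f,L_g), ord ≤ 1+2.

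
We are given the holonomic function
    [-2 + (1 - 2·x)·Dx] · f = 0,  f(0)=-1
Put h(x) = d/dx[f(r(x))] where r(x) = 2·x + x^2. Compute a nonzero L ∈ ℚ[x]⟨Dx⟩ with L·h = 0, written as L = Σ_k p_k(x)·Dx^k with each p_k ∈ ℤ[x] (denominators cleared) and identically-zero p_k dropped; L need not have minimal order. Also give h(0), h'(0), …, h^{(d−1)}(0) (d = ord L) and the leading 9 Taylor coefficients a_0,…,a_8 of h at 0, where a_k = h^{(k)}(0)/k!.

L = (9 + 12·x + 6·x^2) + (-1 + 3·x + 6·x^2 + 2·x^3)·Dx  (order 1).
h: a_k = -4, -36, -240, -1424, -7920, -42288, -219520, -1116288, -5587776, …
ICs: h(0) = -4.

f: a_k = -1, -2, -4, -8, -16, -32, -64, -128, -256, …
h₀=f(r): pull back L_f along r ⇒ L₀.
Derive L from L₀ (diff closure).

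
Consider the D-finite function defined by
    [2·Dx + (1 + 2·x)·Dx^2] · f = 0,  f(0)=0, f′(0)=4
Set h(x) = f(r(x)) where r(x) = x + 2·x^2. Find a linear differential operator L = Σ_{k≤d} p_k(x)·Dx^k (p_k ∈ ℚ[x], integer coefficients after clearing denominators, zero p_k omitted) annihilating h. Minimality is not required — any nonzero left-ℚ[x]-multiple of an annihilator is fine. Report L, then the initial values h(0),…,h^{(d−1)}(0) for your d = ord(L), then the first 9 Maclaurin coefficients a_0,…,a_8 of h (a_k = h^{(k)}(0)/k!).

f: a_k = 0, 4, -4, 16/3, -8, 64/5, -64/3, 256/7, -64, …
Change of var in L_f (x↦r) gives L₀.
L = (-2 + 8·x + 16·x^2)·Dx + (1 + 6·x + 12·x^2 + 16·x^3)·Dx^2  (order 2).
h: a_k = 0, 4, 4, -32/3, 8, 64/5, -128/3, 256/7, 64, …
ICs: h(0) = 0, h′(0) = 4.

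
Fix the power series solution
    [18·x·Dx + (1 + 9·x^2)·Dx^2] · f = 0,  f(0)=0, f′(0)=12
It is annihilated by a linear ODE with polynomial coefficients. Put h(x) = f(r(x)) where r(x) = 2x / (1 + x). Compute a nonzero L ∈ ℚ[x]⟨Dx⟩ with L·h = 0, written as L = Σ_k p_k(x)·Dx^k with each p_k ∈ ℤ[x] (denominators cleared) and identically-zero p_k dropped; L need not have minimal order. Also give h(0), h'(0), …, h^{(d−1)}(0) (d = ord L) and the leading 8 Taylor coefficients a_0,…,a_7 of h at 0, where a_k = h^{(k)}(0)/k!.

L = (2 + 74·x)·Dx + (1 + 2·x + 37·x^2)·Dx^2  (order 2).
h: a_k = 0, 24, -24, -264, 840, 22584/5, -28248, -496632/7, …
ICs: h(0) = 0, h′(0) = 24.

f: a_k = 0, 12, 0, -36, 0, 972/5, 0, -8748/7, …
Substitute x→r, Dx→(1/r')Dx; clear ⇒ L₀.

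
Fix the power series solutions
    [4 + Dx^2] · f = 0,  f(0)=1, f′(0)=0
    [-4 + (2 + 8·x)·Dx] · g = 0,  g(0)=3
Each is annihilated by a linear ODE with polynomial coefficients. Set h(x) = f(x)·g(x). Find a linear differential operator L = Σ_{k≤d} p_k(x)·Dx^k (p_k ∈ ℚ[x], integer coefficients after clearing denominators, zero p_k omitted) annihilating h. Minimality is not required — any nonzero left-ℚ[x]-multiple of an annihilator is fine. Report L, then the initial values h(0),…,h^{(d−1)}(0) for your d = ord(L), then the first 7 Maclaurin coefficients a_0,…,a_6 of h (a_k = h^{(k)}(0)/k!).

L = (16 + 32·x + 64·x^2) + (-4 - 16·x)·Dx + (1 + 8·x + 16·x^2)·Dx^2  (order 2).
h: a_k = 3, 6, -12, 0, -16, 64, -2944/15, …
ICs: h(0) = 3, h′(0) = 6.

f: a_k = 1, 0, -2, 0, 2/3, 0, -4/45, …
g: a_k = 3, 6, -6, 12, -30, 84, -252, …
L₀ := L_f ⊗_s L_g (sym. prod.), ord ≤ 2.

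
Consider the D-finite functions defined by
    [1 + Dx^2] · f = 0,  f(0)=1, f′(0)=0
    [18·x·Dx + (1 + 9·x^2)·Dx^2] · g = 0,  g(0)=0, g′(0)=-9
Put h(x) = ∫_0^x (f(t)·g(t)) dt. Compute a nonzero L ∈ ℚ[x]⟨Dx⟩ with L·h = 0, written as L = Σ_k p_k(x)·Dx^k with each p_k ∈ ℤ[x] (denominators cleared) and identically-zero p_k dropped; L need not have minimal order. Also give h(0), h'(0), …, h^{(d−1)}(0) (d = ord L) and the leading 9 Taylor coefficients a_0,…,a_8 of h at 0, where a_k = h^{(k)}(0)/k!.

L = (370 + 9594·x^2 + 4131·x^4 + 2916·x^6 + 6561·x^8)·Dx + (684·x + 6804·x^3 + 8748·x^5 + 26244·x^7)·Dx^2 + (380 + 9792·x^2 + 5346·x^4 + 5832·x^6 + 13122·x^8)·Dx^3 + (684·x + 6804·x^3 + 8748·x^5 + 26244·x^7)·Dx^4 + (10 + 198·x^2 + 1215·x^4 + 2916·x^6 + 6561·x^8)·Dx^5  (order 5).
h: a_k = 0, 0, -9/2, 0, 63/8, 0, -2129/80, 0, 566341/4480, …
ICs: h(0) = 0, h′(0) = 0, h′′(0) = -9, h′′′(0) = 0, h′′′′(0) = 189.

f: a_k = 1, 0, -1/2, 0, 1/24, 0, -1/720, 0, 1/40320, …
g: a_k = 0, -9, 0, 27, 0, -729/5, 0, 6561/7, 0, …
Product ⇒ symmetric product L₀, ord ≤ 4.
Integrate: L := L₀·Dx.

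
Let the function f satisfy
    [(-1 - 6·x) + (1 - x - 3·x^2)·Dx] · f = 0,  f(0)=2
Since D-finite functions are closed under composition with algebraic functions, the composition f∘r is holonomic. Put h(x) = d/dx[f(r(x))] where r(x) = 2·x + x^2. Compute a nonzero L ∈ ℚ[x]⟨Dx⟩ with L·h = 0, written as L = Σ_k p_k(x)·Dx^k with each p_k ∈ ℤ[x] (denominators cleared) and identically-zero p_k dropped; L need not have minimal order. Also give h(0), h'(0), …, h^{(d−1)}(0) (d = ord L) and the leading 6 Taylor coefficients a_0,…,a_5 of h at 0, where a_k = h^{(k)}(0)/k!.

f: a_k = 2, 2, 8, 14, 38, 80, …
Change of var in L_f (x↦r) gives L₀.
Differentiate: ansatz ord ≤ ord L₀ ⇒ L.
L = (17 + 114·x + 597·x^2 + 1260·x^3 + 1215·x^4 + 540·x^5 + 90·x^6) + (-1 - 11·x + 21·x^2 + 211·x^3 + 405·x^4 + 333·x^5 + 126·x^6 + 18·x^7)·Dx  (order 1).
h: a_k = 4, 68, 432, 3136, 19300, 118452, …
ICs: h(0) = 4.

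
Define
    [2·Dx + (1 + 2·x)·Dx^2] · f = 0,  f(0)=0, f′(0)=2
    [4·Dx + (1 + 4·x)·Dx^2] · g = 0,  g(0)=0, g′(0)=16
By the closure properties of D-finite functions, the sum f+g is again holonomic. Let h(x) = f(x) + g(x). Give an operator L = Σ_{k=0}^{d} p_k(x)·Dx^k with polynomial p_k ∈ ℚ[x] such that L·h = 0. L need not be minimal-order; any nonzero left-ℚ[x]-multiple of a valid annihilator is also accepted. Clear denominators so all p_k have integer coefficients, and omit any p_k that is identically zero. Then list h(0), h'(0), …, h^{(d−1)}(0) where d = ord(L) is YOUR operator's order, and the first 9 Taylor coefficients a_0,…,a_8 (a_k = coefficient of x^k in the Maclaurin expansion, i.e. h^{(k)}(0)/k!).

f: a_k = 0, 2, -2, 8/3, -4, 32/5, -32/3, 128/7, -32, …
g: a_k = 0, 16, -32, 256/3, -256, 4096/5, -8192/3, 65536/7, -32768, …
f+g: L₀ = lclm(L_f,L_g), ord ≤ 2+2.
L = 16·Dx + (12 + 32·x)·Dx^2 + (1 + 6·x + 8·x^2)·Dx^3  (order 3).
h: a_k = 0, 18, -34, 88, -260, 4128/5, -8224/3, 65664/7, -32800, …
ICs: h(0) = 0, h′(0) = 18, h′′(0) = -68.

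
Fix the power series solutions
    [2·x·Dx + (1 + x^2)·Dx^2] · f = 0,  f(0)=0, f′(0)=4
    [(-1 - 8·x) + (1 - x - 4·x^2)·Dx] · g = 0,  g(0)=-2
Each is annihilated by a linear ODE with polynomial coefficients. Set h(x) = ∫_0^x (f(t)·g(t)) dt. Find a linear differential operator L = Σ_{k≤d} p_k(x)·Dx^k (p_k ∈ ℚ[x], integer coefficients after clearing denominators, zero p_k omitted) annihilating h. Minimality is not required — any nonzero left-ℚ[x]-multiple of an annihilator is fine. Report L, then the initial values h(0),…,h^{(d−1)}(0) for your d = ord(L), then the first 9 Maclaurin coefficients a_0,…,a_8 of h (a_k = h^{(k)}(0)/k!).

L = (8 + 2·x + 24·x^2)·Dx + (2 + 14·x + 4·x^2 + 24·x^3)·Dx^2 + (-1 + x + 3·x^2 + x^3 + 4·x^4)·Dx^3  (order 3).
h: a_k = 0, 0, -4, -8/3, -28/3, -208/15, -1652/45, -2488/35, -3616/21, …
ICs: h(0) = 0, h′(0) = 0, h′′(0) = -8.

f: a_k = 0, 4, 0, -4/3, 0, 4/5, 0, -4/7, 0, …
g: a_k = -2, -2, -10, -18, -58, -130, -362, -882, -2330, …
Sym-product of L_f,L_g gives L₀ (≤ ord 2).
Integrate: L := L₀·Dx.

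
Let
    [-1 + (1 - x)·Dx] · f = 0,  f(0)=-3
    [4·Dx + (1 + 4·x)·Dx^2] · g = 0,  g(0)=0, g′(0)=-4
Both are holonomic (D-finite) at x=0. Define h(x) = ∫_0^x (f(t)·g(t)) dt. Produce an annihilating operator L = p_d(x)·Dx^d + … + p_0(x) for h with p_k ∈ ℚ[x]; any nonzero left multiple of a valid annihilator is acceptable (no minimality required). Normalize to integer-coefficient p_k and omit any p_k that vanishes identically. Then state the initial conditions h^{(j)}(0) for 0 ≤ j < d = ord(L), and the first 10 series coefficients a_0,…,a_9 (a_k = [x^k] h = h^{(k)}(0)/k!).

f: a_k = -3, -3, -3, -3, -3, -3, -3, -3, -3, -3, …
g: a_k = 0, -4, 8, -64/3, 64, -1024/5, 2048/3, -16384/7, 8192, -262144/9, …
Product ⇒ symmetric product L₀, ord ≤ 2.
∫: right-multiply L₀ by Dx.
L = 4·Dx + (-2 + 12·x)·Dx^2 + (-1 - 3·x + 4·x^2)·Dx^3  (order 3).
h: a_k = 0, 0, 6, -4, 13, -28, 1186/15, -1124/5, 47671/70, -669476/315, …
ICs: h(0) = 0, h′(0) = 0, h′′(0) = 12.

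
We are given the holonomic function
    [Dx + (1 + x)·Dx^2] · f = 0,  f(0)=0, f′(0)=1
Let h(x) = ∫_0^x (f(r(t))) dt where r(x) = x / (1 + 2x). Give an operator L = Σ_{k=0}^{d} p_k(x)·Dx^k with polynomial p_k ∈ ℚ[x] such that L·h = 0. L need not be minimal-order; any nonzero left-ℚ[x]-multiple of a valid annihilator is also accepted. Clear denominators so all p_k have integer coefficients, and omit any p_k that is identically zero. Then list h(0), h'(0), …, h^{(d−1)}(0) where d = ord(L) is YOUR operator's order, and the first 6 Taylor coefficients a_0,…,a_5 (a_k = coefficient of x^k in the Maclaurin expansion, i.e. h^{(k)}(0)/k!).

L = (5 + 12·x)·Dx^2 + (1 + 5·x + 6·x^2)·Dx^3  (order 3).
h: a_k = 0, 0, 1/2, -5/6, 19/12, -13/4, …
ICs: h(0) = 0, h′(0) = 0, h′′(0) = 1.

f: a_k = 0, 1, -1/2, 1/3, -1/4, 1/5, …
f∘r: x↦r, Dx↦Dx/r' in L_f ⇒ L₀.
h=∫₀ˣh₀: take L = L₀·Dx.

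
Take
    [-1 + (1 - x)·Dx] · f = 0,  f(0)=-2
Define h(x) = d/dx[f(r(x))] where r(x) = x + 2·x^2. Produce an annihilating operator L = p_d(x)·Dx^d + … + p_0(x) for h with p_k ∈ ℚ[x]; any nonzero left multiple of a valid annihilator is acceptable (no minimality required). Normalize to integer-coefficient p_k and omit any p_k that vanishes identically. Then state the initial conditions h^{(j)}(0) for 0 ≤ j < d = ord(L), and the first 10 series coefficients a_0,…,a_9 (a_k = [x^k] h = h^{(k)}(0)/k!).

f: a_k = -2, -2, -2, -2, -2, -2, -2, -2, -2, -2, …
Change of var in L_f (x↦r) gives L₀.
Derive L from L₀ (diff closure).
L = (6 + 12·x + 24·x^2) + (-1 - 3·x + 6·x^2 + 8·x^3)·Dx  (order 1).
h: a_k = -2, -12, -30, -88, -210, -516, -1190, -2736, -6138, -13660, …
ICs: h(0) = -2.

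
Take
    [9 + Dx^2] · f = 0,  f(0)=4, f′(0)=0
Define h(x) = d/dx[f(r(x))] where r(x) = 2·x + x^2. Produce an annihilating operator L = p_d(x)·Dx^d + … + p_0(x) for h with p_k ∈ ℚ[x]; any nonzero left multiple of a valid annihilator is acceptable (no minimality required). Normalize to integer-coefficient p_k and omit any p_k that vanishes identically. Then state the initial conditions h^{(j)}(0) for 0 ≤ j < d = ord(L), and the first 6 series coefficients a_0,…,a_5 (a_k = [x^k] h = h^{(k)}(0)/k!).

f: a_k = 4, 0, -18, 0, 27/2, 0, …
Substitute x→r, Dx→(1/r')Dx; clear ⇒ L₀.
Derive L from L₀ (diff closure).
L = (39 + 144·x + 216·x^2 + 144·x^3 + 36·x^4) + (-3 - 3·x)·Dx + (1 + 2·x + x^2)·Dx^2  (order 2).
h: a_k = 0, -144, -216, 792, 2160, 1944/5, …
ICs: h(0) = 0, h′(0) = -144.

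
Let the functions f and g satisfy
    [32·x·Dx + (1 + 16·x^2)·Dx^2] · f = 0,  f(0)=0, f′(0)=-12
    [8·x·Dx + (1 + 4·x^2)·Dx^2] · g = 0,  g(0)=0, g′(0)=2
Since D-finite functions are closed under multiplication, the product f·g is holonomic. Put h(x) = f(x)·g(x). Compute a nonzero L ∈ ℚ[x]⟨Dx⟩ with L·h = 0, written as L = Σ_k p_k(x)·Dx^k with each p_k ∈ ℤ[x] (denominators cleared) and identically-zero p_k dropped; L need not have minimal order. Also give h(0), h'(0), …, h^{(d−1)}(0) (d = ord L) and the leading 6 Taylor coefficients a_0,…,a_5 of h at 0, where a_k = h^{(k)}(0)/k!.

f: a_k = 0, -12, 0, 64, 0, -3072/5, …
g: a_k = 0, 2, 0, -8/3, 0, 32/5, …
Sym-product of L_f,L_g gives L₀ (≤ ord 4).
L = (-1536·x - 51200·x^3 - 262144·x^5 + 655360·x^7 + 6291456·x^9)·Dx + (-80 - 6592·x^2 - 92160·x^4 - 229376·x^6 + 2293760·x^8 + 9437184·x^10)·Dx^2 + (-160·x - 4480·x^3 - 30720·x^5 + 69632·x^7 + 1310720·x^9 + 3145728·x^11)·Dx^3 + (-1 - 40·x^2 - 464·x^4 + 29696·x^8 + 163840·x^10 + 262144·x^12)·Dx^4  (order 4).
h: a_k = 0, 0, -24, 0, 160, 0, …
ICs: h(0) = 0, h′(0) = 0, h′′(0) = -48, h′′′(0) = 0.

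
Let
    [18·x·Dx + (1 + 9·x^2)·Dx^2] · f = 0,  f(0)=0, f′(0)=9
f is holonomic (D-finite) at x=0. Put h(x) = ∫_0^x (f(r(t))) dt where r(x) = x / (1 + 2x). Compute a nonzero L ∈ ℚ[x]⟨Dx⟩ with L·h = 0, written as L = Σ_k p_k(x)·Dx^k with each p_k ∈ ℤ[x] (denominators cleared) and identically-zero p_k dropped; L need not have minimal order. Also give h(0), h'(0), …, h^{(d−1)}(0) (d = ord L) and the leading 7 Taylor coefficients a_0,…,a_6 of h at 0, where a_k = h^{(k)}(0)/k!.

L = (4 + 26·x)·Dx^2 + (1 + 4·x + 13·x^2)·Dx^3  (order 3).
h: a_k = 0, 0, 9/2, -6, 9/4, 18, -597/10, …
ICs: h(0) = 0, h′(0) = 0, h′′(0) = 9.

f: a_k = 0, 9, 0, -27, 0, 729/5, 0, …
L₀ from L_f via x↦r, Dx↦r'^{-1}Dx.
Integrate: L := L₀·Dx.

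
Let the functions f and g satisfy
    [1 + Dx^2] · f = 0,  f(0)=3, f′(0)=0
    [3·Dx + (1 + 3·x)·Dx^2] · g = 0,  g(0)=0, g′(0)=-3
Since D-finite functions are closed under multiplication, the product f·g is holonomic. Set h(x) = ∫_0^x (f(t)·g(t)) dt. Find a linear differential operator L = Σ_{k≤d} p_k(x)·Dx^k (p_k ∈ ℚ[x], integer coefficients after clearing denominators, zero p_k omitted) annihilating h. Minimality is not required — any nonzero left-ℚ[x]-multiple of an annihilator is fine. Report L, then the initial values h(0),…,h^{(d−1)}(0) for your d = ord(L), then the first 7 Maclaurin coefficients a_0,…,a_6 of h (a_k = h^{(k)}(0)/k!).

L = (-203 - 222·x - 189·x^2 + 432·x^3 + 324·x^4)·Dx + (-84 - 108·x + 648·x^2 + 648·x^3)·Dx^2 + (-208 - 228·x - 54·x^2 + 864·x^3 + 648·x^4)·Dx^3 + (-84 - 108·x + 648·x^2 + 648·x^3)·Dx^4 + (-5 - 6·x + 135·x^2 + 432·x^3 + 324·x^4)·Dx^5  (order 5).
h: a_k = 0, 0, -9/2, 9/2, -45/8, 54/5, -1769/80, …
ICs: h(0) = 0, h′(0) = 0, h′′(0) = -9, h′′′(0) = 27, h′′′′(0) = -135.

f: a_k = 3, 0, -3/2, 0, 1/8, 0, -1/240, …
g: a_k = 0, -3, 9/2, -9, 81/4, -243/5, 243/2, …
f·g: L₀ = L_f ⊗_s L_g, ord ≤ 2·2.
h=∫h₀ ⇒ L = L₀·Dx.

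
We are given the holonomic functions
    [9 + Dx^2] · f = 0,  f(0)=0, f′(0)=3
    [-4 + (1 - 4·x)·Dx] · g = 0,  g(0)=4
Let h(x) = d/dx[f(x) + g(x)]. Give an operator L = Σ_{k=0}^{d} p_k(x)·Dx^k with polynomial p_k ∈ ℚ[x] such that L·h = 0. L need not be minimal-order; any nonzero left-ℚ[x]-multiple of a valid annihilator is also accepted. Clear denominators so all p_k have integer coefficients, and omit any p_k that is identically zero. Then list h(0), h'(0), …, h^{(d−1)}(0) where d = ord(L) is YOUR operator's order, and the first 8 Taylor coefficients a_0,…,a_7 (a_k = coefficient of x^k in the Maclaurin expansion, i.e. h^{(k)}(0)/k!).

f: a_k = 0, 3, 0, -9/2, 0, 81/40, 0, -243/560, …
g: a_k = 4, 16, 64, 256, 1024, 4096, 16384, 65536, …
f+g: L₀ = lclm(L_f,L_g), ord ≤ 2+1.
Differentiate: ansatz ord ≤ ord L₀ ⇒ L.
L = (4824 - 1728·x + 3456·x^2) + (-315 + 1476·x - 1296·x^2 + 1728·x^3)·Dx + (536 - 192·x + 384·x^2)·Dx^2 + (-35 + 164·x - 144·x^2 + 192·x^3)·Dx^3  (order 3).
h: a_k = 19, 128, 1509/2, 4096, 163921/8, 98304, 36699917/80, 2097152, …
ICs: h(0) = 19, h′(0) = 128, h′′(0) = 1509.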